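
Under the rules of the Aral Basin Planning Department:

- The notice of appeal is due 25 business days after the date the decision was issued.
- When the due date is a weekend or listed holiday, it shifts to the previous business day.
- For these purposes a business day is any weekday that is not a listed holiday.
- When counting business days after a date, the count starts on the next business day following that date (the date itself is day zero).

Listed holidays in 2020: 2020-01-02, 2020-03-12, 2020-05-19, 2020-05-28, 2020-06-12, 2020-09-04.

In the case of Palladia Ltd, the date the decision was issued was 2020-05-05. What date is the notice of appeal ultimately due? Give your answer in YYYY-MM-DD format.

Counting 25 business days after 2020-05-05 (skipping weekends and listed holidays) reaches 2020-06-11.
2020-06-11 (Thursday) is already a business day.
The final due date is 2020-06-11.

2020-06-11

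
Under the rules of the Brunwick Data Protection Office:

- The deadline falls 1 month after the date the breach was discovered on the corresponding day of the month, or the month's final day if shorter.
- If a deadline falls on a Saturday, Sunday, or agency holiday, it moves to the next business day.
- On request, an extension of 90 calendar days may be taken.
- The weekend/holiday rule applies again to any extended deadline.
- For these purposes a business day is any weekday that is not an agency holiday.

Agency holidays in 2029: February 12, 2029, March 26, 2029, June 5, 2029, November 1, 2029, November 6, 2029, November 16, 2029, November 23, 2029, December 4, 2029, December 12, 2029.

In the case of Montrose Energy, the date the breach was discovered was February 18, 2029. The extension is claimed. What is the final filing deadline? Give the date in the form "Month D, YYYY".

Moving 1 month forward from February 18, 2029 on the corresponding day gives March 18, 2029.
March 18, 2029 is a Sunday; the next business day is March 19, 2029 (Monday).
Applying the 90-calendar-day extension: March 19, 2029 + 90 days = June 17, 2029.
June 17, 2029 is a Sunday, so it moves to the next business day, June 18, 2029 (Monday).
So the filing is due June 18, 2029.

June 18, 2029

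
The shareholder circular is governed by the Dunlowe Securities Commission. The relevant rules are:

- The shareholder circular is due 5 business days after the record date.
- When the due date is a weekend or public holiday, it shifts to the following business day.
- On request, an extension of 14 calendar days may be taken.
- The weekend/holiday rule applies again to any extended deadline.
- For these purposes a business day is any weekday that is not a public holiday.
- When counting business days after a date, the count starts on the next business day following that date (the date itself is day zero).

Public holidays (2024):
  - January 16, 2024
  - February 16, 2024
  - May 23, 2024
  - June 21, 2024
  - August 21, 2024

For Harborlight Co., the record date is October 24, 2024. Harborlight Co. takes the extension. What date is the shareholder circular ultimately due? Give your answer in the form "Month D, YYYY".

Counting 5 business days after October 24, 2024 (skipping weekends and listed holidays) reaches October 31, 2024.
October 31, 2024 (Thursday) is already a business day.
Add the 14 calendar-day extension to October 31, 2024: November 14, 2024.
November 14, 2024 falls on a Thursday, which is a business day, so no adjustment is needed.
Deadline: November 14, 2024.

November 14, 2024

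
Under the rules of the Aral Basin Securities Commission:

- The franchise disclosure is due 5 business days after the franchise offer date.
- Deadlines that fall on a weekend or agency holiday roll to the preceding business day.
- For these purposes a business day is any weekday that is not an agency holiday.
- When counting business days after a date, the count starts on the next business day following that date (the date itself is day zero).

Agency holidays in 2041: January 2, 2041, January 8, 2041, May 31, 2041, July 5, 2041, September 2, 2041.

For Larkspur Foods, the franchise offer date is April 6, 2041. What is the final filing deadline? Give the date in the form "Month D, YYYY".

April 12, 2041

Starting the day after April 6, 2041 and counting 5 business days lands on April 12, 2041.
April 12, 2041 falls on a Friday, which is a business day, so no adjustment is needed.
Deadline: April 12, 2041.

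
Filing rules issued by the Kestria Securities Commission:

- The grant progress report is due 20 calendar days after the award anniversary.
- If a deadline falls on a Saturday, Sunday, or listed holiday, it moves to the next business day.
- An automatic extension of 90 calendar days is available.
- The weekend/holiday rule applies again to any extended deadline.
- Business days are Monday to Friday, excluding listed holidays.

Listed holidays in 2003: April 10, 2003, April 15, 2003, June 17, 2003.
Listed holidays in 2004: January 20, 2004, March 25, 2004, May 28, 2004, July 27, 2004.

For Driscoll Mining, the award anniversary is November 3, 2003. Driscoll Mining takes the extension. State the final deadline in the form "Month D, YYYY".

Adding 20 calendar days to November 3, 2003 gives November 23, 2003.
November 23, 2003 is a Sunday; the next business day is November 24, 2003 (Monday).
Add the 90 calendar-day extension to November 24, 2003: February 22, 2004.
Because February 22, 2004 is a Sunday, the deadline becomes February 23, 2004 (Monday).
Final deadline: February 23, 2004.

February 23, 2004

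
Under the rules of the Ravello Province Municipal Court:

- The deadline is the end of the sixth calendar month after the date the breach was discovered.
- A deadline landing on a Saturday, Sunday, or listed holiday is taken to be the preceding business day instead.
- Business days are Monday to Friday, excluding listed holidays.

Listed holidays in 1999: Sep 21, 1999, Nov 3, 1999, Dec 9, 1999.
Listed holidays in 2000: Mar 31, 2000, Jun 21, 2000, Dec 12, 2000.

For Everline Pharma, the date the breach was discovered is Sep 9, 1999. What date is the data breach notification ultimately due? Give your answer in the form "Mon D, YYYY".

6 months after Sep 9, 1999 falls in March 2000; the last day of that month is Mar 31, 2000.
Mar 31, 2000 falls on a listed holiday. Rolling to the preceding business day gives Mar 30, 2000, a Thursday.
So the filing is due Mar 30, 2000.

Mar 30, 2000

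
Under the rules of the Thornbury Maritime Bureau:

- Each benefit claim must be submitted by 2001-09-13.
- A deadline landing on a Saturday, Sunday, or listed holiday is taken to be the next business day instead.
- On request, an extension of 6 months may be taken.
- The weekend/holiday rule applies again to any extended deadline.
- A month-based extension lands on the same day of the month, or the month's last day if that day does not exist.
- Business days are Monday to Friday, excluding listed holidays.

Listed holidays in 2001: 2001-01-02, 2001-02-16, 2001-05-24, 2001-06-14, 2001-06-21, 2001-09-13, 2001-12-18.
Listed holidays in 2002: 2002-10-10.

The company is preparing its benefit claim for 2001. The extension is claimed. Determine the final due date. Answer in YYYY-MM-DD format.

2002-03-14

The stated deadline is 2001-09-13.
2001-09-13 is a listed holiday; the next business day is 2001-09-14 (Friday).
Applying the 6 months extension: 6 months after 2001-09-14 is 2002-03-14.
Since 2002-03-14 is a Thursday and not a holiday, the date is unchanged.
Deadline: 2002-03-14.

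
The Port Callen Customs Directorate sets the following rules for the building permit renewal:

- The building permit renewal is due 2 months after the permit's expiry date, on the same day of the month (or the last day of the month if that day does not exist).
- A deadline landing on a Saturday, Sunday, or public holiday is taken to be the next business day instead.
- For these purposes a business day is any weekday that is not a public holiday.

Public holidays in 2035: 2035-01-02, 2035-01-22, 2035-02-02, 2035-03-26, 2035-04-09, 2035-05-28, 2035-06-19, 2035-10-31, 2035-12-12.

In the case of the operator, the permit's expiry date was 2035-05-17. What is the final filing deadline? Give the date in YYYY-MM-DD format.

2 months after 2035-05-17, on the same day of the month, is 2035-07-17.
2035-07-17 (Tuesday) is already a business day.
Deadline: 2035-07-17.

2035-07-17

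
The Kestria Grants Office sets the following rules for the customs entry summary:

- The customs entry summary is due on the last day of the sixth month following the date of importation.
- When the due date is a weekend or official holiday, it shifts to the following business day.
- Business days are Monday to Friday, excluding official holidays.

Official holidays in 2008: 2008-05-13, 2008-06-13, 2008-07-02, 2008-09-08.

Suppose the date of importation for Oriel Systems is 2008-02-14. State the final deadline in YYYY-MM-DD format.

The sixth month after 2008-02-14 is August 2008, whose last day is 2008-08-31.
Because 2008-08-31 is a Sunday, the deadline becomes 2008-09-01 (Monday).
So the filing is due 2008-09-01.

2008-09-01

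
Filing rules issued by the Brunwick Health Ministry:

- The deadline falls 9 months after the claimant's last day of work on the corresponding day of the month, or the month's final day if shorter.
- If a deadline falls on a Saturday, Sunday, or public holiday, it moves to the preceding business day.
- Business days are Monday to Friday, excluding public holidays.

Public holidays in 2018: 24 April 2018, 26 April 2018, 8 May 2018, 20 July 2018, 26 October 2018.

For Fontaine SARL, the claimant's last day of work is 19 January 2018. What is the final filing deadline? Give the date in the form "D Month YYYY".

19 October 2018

9 months from 19 January 2018 is 19 October 2018.
19 October 2018 is a Friday and not a listed holiday, so it stands.
The final due date is 19 October 2018.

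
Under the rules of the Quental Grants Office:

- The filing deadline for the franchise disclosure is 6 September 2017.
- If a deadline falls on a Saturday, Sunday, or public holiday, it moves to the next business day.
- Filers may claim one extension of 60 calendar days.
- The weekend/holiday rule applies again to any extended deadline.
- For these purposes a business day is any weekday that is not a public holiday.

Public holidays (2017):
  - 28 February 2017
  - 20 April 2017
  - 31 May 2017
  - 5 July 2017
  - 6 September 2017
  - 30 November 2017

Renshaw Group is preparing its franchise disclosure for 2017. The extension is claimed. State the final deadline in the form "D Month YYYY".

6 November 2017

The statutory due date is 6 September 2017.
6 September 2017 is a listed holiday; the next business day is 7 September 2017 (Thursday).
Applying the 60-calendar-day extension: 7 September 2017 + 60 days = 6 November 2017.
6 November 2017 (Monday) is already a business day.
Final deadline: 6 November 2017.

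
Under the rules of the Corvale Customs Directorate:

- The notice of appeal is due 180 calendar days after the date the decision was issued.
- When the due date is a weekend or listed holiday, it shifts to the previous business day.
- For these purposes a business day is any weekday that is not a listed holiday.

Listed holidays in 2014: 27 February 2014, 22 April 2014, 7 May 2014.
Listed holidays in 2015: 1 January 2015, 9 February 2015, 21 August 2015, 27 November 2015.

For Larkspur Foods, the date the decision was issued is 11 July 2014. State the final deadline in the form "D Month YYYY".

From 11 July 2014, 180 calendar days later is 7 January 2015.
Since 7 January 2015 is a Wednesday and not a holiday, the date is unchanged.
So the filing is due 7 January 2015.

7 January 2015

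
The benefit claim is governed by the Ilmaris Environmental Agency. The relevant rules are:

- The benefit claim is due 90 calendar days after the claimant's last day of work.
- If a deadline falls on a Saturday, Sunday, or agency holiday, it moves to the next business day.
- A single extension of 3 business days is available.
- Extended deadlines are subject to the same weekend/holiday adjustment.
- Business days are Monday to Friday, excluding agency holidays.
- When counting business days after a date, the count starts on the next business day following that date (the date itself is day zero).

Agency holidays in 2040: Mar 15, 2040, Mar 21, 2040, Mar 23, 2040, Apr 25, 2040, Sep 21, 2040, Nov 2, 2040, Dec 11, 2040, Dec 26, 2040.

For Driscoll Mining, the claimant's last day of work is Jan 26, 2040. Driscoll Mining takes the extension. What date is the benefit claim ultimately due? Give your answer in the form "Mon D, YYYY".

May 1, 2040

Adding 90 calendar days to Jan 26, 2040 gives Apr 25, 2040.
Apr 25, 2040 is a listed holiday; the next business day is Apr 26, 2040 (Thursday).
Counting 3 further business days from Apr 26, 2040 reaches May 1, 2040.
May 1, 2040 (Tuesday) is already a business day.
Final deadline: May 1, 2040.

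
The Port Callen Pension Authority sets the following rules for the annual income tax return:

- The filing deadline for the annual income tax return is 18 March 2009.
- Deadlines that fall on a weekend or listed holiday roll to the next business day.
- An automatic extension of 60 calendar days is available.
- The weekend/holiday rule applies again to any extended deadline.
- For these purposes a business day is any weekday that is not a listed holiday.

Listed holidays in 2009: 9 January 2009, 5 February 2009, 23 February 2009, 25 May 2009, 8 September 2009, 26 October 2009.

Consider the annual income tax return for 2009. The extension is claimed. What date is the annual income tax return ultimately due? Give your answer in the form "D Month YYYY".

18 May 2009

The statutory due date is 18 March 2009.
Since 18 March 2009 is a Wednesday and not a holiday, the date is unchanged.
The 60-calendar-day extension moves the deadline from 18 March 2009 to 17 May 2009.
17 May 2009 falls on a Sunday. Rolling to the next business day gives 18 May 2009, a Monday.
Deadline: 18 May 2009.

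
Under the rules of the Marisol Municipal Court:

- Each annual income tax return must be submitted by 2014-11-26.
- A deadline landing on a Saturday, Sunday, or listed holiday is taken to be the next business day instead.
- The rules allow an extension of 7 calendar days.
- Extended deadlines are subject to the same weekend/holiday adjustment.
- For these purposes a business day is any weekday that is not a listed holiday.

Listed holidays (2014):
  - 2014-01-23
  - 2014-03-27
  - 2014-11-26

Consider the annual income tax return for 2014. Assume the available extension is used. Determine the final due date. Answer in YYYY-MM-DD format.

2014-12-04

Start from the fixed due date, 2014-11-26.
Because 2014-11-26 is a listed holiday, the deadline becomes 2014-11-27 (Thursday).
With the 7-day extension, 2014-11-27 becomes 2014-12-04.
Since 2014-12-04 is a Thursday and not a holiday, the date is unchanged.
Final deadline: 2014-12-04.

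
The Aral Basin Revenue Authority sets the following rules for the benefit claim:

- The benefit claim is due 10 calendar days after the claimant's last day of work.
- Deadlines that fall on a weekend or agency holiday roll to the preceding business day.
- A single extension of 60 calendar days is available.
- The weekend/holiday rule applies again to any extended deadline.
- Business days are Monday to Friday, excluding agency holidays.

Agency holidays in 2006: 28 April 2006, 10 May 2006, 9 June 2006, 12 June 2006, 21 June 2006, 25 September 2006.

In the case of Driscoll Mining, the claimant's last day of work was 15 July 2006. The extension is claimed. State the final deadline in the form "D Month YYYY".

22 September 2006

Adding 10 calendar days to 15 July 2006 gives 25 July 2006.
25 July 2006 (Tuesday) is already a business day.
With the 60-day extension, 25 July 2006 becomes 23 September 2006.
23 September 2006 is a Saturday, so it moves to the preceding business day, 22 September 2006 (Friday).
Deadline: 22 September 2006.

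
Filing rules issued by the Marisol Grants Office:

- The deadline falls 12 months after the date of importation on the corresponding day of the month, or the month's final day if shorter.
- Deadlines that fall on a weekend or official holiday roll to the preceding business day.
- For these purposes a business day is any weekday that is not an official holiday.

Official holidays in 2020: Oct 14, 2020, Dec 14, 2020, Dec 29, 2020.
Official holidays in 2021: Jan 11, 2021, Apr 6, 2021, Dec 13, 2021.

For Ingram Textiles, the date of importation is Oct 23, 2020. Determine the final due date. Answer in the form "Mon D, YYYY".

Oct 22, 2021

12 months after Oct 23, 2020, on the same day of the month, is Oct 23, 2021.
Oct 23, 2021 falls on a Saturday. Rolling to the preceding business day gives Oct 22, 2021, a Friday.
Deadline: Oct 22, 2021.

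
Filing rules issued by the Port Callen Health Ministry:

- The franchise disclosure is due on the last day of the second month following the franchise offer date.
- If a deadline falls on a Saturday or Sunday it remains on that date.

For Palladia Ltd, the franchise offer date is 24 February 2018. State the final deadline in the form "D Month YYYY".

2 months after 24 February 2018 falls in April 2018; the last day of that month is 30 April 2018.
30 April 2018 is a Monday; no weekend or holiday adjustment applies.
So the filing is due 30 April 2018.

30 April 2018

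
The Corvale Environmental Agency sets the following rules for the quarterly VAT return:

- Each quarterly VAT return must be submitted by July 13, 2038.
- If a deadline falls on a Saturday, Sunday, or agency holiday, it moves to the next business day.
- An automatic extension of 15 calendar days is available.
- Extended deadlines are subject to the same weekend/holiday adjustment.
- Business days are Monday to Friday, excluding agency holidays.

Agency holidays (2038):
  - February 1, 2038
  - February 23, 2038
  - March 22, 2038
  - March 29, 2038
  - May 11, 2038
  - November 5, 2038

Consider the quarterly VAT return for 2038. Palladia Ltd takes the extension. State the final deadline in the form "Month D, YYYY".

July 28, 2038

Start from the fixed due date, July 13, 2038.
July 13, 2038 falls on a Tuesday, which is a business day, so no adjustment is needed.
Add the 15 calendar-day extension to July 13, 2038: July 28, 2038.
Since July 28, 2038 is a Wednesday and not a holiday, the date is unchanged.
So the filing is due July 28, 2038.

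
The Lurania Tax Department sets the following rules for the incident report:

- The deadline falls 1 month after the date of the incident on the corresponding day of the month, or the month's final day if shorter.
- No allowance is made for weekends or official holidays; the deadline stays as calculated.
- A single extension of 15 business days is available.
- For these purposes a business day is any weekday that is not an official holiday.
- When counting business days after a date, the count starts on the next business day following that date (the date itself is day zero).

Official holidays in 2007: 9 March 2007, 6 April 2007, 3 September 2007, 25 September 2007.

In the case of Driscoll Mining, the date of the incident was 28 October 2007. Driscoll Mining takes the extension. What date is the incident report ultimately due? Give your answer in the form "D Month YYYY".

Moving 1 month forward from 28 October 2007 on the corresponding day gives 28 November 2007.
28 November 2007 falls on a Wednesday. The rules make no weekend/holiday allowance, so it remains 28 November 2007.
Applying the 15-business-day extension: 15 business days after 28 November 2007 is 19 December 2007.
19 December 2007 falls on a Wednesday. The rules make no weekend/holiday allowance, so it remains 19 December 2007.
Final deadline: 19 December 2007.

19 December 2007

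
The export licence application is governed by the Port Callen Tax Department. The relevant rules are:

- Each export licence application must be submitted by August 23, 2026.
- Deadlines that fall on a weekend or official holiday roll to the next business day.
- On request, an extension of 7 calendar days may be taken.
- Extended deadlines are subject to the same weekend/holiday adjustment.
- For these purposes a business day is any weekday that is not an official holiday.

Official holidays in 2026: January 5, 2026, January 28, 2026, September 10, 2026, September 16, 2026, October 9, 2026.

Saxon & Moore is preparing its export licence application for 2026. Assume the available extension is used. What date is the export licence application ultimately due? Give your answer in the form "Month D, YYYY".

The statutory due date is August 23, 2026.
Because August 23, 2026 is a Sunday, the deadline becomes August 24, 2026 (Monday).
Applying the 7-calendar-day extension: August 24, 2026 + 7 days = August 31, 2026.
August 31, 2026 falls on a Monday, which is a business day, so no adjustment is needed.
So the filing is due August 31, 2026.

August 31, 2026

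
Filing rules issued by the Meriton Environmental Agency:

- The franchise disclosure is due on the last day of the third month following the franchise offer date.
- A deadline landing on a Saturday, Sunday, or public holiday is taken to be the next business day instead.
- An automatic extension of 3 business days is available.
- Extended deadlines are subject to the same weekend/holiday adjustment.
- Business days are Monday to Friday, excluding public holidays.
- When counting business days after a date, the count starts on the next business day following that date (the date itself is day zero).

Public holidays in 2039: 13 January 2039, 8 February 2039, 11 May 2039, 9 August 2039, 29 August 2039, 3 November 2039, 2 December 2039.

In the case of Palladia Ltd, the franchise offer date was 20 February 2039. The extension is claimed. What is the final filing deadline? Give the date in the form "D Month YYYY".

3 June 2039

3 months after 20 February 2039 is May 2039; that month ends on 31 May 2039.
31 May 2039 falls on a Tuesday, which is a business day, so no adjustment is needed.
Applying the 3-business-day extension: 3 business days after 31 May 2039 is 3 June 2039.
Since 3 June 2039 is a Friday and not a holiday, the date is unchanged.
Deadline: 3 June 2039.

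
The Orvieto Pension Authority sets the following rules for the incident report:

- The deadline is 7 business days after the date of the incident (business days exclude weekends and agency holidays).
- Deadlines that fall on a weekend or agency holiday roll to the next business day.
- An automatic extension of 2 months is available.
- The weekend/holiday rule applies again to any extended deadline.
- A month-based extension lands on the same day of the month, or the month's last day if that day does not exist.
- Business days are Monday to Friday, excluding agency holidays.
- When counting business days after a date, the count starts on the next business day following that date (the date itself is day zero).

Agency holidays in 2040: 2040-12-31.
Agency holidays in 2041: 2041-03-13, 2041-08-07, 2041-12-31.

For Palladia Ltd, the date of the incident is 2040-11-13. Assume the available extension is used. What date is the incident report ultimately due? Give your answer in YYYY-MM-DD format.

2041-01-22

Counting 7 business days after 2040-11-13 (skipping weekends and listed holidays) reaches 2040-11-22.
2040-11-22 (Thursday) is already a business day.
Add 2 months to 2040-11-22: 2041-01-22.
2041-01-22 (Tuesday) is already a business day.
Deadline: 2041-01-22.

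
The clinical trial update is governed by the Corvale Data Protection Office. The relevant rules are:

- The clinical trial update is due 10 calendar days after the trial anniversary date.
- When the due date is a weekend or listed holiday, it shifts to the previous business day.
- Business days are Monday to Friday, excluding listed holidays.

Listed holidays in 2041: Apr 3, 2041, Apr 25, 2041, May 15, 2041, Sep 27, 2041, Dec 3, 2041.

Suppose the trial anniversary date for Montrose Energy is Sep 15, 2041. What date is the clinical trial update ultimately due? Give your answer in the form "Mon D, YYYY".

10 calendar days after Sep 15, 2041 is Sep 25, 2041.
Sep 25, 2041 falls on a Wednesday, which is a business day, so no adjustment is needed.
Deadline: Sep 25, 2041.

Sep 25, 2041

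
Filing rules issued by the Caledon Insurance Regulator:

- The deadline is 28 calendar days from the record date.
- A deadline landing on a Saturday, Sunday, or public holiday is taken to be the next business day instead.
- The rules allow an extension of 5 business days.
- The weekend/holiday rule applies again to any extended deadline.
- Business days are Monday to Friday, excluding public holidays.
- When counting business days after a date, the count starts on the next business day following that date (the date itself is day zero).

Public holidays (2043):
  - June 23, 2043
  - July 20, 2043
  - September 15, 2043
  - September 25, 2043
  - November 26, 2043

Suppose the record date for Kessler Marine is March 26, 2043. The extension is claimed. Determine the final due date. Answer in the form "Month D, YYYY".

April 30, 2043

28 calendar days after March 26, 2043 is April 23, 2043.
April 23, 2043 falls on a Thursday, which is a business day, so no adjustment is needed.
Counting 5 further business days from April 23, 2043 reaches April 30, 2043.
Since April 30, 2043 is a Thursday and not a holiday, the date is unchanged.
The final due date is April 30, 2043.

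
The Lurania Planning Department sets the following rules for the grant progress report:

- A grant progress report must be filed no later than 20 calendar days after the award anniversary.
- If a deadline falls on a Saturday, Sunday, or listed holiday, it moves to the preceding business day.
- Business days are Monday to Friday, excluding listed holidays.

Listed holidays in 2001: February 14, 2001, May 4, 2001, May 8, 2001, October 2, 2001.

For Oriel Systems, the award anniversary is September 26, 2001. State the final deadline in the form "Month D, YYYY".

October 16, 2001

20 calendar days after September 26, 2001 is October 16, 2001.
October 16, 2001 falls on a Tuesday, which is a business day, so no adjustment is needed.
Deadline: October 16, 2001.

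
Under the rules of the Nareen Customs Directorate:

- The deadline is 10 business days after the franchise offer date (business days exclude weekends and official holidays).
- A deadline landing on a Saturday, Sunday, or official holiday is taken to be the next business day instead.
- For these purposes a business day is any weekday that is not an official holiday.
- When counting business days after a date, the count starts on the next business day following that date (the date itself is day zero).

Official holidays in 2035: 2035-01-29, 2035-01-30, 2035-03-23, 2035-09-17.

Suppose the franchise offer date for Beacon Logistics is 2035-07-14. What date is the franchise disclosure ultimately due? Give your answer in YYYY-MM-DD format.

2035-07-27

Counting 10 business days after 2035-07-14 (skipping weekends and listed holidays) reaches 2035-07-27.
Since 2035-07-27 is a Friday and not a holiday, the date is unchanged.
So the filing is due 2035-07-27.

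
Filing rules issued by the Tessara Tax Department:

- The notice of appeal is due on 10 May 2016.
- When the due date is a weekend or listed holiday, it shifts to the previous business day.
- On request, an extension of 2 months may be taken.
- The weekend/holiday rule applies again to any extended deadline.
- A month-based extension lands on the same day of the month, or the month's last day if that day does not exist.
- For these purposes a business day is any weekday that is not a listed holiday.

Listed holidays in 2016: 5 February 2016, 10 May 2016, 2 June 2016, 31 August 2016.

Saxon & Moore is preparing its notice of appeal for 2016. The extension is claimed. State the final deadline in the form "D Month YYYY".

8 July 2016

Start from the fixed due date, 10 May 2016.
10 May 2016 is a listed holiday, so it moves to the preceding business day, 9 May 2016 (Monday).
Applying the 2 months extension: 2 months after 9 May 2016 is 9 July 2016.
9 July 2016 is a Saturday; the preceding business day is 8 July 2016 (Friday).
Deadline: 8 July 2016.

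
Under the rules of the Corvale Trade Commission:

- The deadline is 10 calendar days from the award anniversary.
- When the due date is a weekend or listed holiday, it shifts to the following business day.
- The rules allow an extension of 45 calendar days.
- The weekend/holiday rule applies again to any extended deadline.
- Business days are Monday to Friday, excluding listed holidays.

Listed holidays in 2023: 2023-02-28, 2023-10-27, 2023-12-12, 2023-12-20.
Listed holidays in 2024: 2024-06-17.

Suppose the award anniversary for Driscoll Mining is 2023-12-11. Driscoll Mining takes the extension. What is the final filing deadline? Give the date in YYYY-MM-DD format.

Adding 10 calendar days to 2023-12-11 gives 2023-12-21.
2023-12-21 is a Thursday and not a listed holiday, so it stands.
Add the 45 calendar-day extension to 2023-12-21: 2024-02-04.
2024-02-04 is a Sunday; the next business day is 2024-02-05 (Monday).
The final due date is 2024-02-05.

2024-02-05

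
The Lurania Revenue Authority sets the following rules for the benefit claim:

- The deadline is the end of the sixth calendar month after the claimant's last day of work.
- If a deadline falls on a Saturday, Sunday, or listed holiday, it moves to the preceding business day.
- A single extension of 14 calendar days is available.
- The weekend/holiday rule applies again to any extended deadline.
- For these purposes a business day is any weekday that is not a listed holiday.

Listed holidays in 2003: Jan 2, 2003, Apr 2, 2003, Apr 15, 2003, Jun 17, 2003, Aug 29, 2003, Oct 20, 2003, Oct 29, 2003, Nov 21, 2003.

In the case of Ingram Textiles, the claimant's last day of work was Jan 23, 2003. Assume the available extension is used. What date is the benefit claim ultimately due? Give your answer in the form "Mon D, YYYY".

Aug 14, 2003

6 months after Jan 23, 2003 falls in July 2003; the last day of that month is Jul 31, 2003.
Jul 31, 2003 is a Thursday and not a listed holiday, so it stands.
Applying the 14-calendar-day extension: Jul 31, 2003 + 14 days = Aug 14, 2003.
Aug 14, 2003 falls on a Thursday, which is a business day, so no adjustment is needed.
Deadline: Aug 14, 2003.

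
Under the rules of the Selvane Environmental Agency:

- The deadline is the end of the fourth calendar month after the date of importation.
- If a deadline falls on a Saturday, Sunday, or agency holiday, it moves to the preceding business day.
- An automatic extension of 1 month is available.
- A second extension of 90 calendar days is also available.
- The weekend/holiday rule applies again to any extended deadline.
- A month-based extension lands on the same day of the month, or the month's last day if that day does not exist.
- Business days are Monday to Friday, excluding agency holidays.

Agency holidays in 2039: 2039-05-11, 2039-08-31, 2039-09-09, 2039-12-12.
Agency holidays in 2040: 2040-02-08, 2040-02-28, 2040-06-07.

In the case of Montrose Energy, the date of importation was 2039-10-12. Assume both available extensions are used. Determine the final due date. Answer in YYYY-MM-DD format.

2040-06-27

4 months after 2039-10-12 falls in February 2040; the last day of that month is 2040-02-29.
2040-02-29 falls on a Wednesday, which is a business day, so no adjustment is needed.
The 1 month extension carries 2040-02-29 to 2040-03-29.
2040-03-29 is a Thursday and not a listed holiday, so it stands.
The 90-calendar-day extension moves the deadline from 2040-03-29 to 2040-06-27.
2040-06-27 (Wednesday) is already a business day.
Final deadline: 2040-06-27.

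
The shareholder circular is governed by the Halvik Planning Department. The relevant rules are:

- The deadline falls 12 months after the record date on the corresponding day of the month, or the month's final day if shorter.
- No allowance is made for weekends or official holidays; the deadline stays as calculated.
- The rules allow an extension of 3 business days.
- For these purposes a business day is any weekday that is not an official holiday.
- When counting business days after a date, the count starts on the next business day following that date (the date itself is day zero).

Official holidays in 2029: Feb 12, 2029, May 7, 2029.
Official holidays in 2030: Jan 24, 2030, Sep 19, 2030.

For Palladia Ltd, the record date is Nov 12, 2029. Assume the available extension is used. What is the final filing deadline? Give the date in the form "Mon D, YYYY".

Nov 15, 2030

12 months from Nov 12, 2029 is Nov 12, 2030.
Nov 12, 2030 is a Tuesday; no weekend or holiday adjustment applies.
Counting 3 further business days from Nov 12, 2030 reaches Nov 15, 2030.
Nov 15, 2030 falls on a Friday. The rules make no weekend/holiday allowance, so it remains Nov 15, 2030.
Deadline: Nov 15, 2030.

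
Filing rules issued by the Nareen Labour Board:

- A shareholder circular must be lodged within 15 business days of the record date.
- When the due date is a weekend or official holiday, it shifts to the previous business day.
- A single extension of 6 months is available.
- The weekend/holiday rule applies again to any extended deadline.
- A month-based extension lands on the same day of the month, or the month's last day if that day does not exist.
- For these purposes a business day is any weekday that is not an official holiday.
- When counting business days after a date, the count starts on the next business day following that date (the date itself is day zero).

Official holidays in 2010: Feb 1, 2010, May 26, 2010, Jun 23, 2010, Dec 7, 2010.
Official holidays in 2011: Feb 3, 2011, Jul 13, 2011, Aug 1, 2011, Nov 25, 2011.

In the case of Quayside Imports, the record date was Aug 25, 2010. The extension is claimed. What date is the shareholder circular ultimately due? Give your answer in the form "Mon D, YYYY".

15 business days after Aug 25, 2010, excluding weekends and holidays, is Sep 15, 2010.
Sep 15, 2010 is a Wednesday and not a listed holiday, so it stands.
The 6 months extension carries Sep 15, 2010 to Mar 15, 2011.
Mar 15, 2011 (Tuesday) is already a business day.
Deadline: Mar 15, 2011.

Mar 15, 2011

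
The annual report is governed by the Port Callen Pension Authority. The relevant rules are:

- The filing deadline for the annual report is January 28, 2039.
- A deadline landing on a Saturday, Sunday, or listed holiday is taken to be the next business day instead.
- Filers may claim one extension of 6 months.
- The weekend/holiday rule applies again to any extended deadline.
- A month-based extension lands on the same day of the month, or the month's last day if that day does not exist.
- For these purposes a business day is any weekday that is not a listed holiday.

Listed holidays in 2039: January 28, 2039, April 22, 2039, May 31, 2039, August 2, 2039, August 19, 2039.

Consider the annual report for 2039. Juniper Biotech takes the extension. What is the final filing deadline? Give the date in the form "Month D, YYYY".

August 1, 2039

The statutory due date is January 28, 2039.
January 28, 2039 is a listed holiday, so it moves to the next business day, January 31, 2039 (Monday).
Add 6 months to January 31, 2039: July 31, 2039.
July 31, 2039 falls on a Sunday. Rolling to the next business day gives August 1, 2039, a Monday.
So the filing is due August 1, 2039.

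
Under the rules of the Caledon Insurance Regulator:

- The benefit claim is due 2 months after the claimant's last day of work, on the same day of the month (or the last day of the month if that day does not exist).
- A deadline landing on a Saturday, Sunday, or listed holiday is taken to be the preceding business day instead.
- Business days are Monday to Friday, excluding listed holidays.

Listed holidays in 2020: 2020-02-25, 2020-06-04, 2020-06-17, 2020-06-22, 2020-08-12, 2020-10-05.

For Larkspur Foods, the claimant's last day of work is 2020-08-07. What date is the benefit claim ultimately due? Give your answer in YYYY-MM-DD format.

2 months after 2020-08-07, on the same day of the month, is 2020-10-07.
2020-10-07 (Wednesday) is already a business day.
So the filing is due 2020-10-07.

2020-10-07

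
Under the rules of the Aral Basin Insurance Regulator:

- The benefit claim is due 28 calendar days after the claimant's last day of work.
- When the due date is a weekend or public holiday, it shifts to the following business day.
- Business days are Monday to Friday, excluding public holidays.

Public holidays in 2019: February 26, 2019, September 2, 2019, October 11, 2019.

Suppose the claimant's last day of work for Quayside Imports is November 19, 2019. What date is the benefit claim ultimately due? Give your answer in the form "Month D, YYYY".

December 17, 2019

Adding 28 calendar days to November 19, 2019 gives December 17, 2019.
Since December 17, 2019 is a Tuesday and not a holiday, the date is unchanged.
The final due date is December 17, 2019.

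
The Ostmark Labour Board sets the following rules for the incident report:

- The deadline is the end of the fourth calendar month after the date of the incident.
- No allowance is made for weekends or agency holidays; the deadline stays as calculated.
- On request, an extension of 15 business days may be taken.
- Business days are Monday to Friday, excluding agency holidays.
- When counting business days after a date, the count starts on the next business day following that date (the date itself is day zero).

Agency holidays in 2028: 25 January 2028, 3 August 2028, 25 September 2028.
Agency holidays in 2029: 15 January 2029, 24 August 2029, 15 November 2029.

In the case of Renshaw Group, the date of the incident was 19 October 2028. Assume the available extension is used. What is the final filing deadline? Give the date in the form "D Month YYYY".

4 months after 19 October 2028 falls in February 2029; the last day of that month is 28 February 2029.
No adjustment is made for weekends or holidays, so 28 February 2029 stands.
Counting 15 further business days from 28 February 2029 reaches 21 March 2029.
21 March 2029 falls on a Wednesday. The rules make no weekend/holiday allowance, so it remains 21 March 2029.
Deadline: 21 March 2029.

21 March 2029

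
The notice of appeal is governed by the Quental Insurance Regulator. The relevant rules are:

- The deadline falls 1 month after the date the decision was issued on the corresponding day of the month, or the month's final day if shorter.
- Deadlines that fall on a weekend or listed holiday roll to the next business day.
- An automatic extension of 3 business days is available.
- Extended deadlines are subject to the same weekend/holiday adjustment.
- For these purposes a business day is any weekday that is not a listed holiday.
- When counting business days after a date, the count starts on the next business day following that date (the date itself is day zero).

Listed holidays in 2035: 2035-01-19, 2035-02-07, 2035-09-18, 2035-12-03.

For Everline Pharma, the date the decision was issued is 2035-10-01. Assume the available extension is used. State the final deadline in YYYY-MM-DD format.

2035-11-06

1 month after 2035-10-01, on the same day of the month, is 2035-11-01.
2035-11-01 falls on a Thursday, which is a business day, so no adjustment is needed.
Counting 3 further business days from 2035-11-01 reaches 2035-11-06.
2035-11-06 (Tuesday) is already a business day.
So the filing is due 2035-11-06.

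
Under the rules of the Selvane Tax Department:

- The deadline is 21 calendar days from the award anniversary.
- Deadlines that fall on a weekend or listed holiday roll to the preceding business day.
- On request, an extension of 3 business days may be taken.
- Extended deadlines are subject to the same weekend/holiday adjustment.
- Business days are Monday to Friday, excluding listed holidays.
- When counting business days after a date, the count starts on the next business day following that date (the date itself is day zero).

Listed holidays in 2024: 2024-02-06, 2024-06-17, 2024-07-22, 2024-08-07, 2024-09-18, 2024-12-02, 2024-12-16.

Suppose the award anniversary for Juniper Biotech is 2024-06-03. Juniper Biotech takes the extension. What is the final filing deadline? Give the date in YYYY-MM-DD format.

Trigger date 2024-06-03 + 21 calendar days = 2024-06-24.
2024-06-24 is a Monday and not a listed holiday, so it stands.
Counting 3 further business days from 2024-06-24 reaches 2024-06-27.
2024-06-27 is a Thursday and not a listed holiday, so it stands.
Final deadline: 2024-06-27.

2024-06-27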